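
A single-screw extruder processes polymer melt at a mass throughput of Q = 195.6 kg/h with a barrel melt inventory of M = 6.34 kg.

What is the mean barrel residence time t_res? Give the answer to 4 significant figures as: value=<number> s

Convert throughput: Q = 195.6 kg/h = 195.6/3600 = 0.0543333 kg/s
t_res = M / Q_s = 6.34 / 0.0543333 = 116.687 s

value=116.7 s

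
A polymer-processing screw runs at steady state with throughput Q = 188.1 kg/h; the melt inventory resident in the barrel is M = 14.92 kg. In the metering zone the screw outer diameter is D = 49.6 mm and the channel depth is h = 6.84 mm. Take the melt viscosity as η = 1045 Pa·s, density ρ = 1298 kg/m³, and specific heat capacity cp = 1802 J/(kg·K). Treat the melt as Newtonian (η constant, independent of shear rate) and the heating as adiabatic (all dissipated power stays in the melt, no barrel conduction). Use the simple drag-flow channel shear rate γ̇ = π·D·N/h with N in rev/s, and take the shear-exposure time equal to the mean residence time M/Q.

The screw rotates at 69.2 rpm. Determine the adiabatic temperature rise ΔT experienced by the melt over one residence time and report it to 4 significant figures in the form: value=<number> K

value=88.07 K

Convert throughput: Q = 188.1 kg/h = 188.1/3600 = 0.05225 kg/s
t_res = M / Q_s = 14.92 ÷ 0.05225 = 285.55 s
Convert to SI: D = 0.0496 m, h = 0.00684 m, N = 69.2/60 = 1.15333 rev/s
γ̇ = π D N / h = (π)(0.0496)(1.15333) / 0.00684 = 26.2742 s⁻¹
ΔT = η·γ̇²·t_res / (ρ·cp) = 1045 · (26.2742)² · 285.55 / (1298 · 1802) = 88.0704 K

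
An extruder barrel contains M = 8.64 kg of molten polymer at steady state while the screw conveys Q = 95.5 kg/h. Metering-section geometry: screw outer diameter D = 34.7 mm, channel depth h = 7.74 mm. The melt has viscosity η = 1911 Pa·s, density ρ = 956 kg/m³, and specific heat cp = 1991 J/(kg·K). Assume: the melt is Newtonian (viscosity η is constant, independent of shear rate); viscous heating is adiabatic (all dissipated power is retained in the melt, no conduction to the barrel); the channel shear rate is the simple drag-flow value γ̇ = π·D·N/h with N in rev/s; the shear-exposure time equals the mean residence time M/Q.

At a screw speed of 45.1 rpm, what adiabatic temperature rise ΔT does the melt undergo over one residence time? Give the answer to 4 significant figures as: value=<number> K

value=36.65 K

Throughput in SI: Q_s = 95.5 kg/h ÷ 3600 s/h = 0.0265278 kg/s
t_res = M / Q_s = 8.64 ÷ 0.0265278 = 325.696 s
Geometry in metres: D = 34.7 mm → 0.0347 m, h = 7.74 mm → 0.00774 m; screw speed N = 45.1 rpm = 0.751667 rev/s
γ̇ = π·D·N / h = π · 0.0347 · 0.751667 / 0.00774 = 10.5868 s⁻¹
ΔT = η·γ̇²·t_res / (ρ·cp) = 1911 · (10.5868)² · 325.696 / (956 · 1991) = 36.6498 K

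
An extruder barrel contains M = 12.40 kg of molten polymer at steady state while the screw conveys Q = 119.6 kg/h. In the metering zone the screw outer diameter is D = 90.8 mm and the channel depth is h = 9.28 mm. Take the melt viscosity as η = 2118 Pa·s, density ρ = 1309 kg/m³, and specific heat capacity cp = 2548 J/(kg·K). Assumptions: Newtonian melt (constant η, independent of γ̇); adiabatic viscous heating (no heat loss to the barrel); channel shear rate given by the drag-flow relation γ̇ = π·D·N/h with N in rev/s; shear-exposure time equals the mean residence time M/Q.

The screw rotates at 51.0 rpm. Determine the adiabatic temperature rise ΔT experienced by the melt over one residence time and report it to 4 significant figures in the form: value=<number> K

value=161.8 K

Throughput in SI: Q_s = 119.6 kg/h ÷ 3600 s/h = 0.0332222 kg/s
Mean residence time: t_res = M/Q_s = 12.40 kg / 0.0332222 kg/s = 373.244 s
Convert to SI: D = 0.0908 m, h = 0.00928 m, N = 51.0/60 = 0.85 rev/s
γ̇ = π·D·N / h = π · 0.0908 · 0.85 / 0.00928 = 26.128 s⁻¹
Adiabatic rise: ΔT = η γ̇² t_res / (ρ cp) = 2118·(26.128)²·373.244 / (1309·2548) = 161.805 K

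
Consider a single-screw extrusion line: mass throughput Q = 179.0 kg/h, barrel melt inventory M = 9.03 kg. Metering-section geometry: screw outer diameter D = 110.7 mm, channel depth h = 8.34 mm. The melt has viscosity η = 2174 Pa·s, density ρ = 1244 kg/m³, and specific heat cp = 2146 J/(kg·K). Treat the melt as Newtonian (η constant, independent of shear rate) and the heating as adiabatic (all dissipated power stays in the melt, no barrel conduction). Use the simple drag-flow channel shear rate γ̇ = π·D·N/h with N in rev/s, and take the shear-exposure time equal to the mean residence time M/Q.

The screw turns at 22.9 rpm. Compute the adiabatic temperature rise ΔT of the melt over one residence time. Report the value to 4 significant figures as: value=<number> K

value=37.46 K

Throughput in SI: Q_s = 179.0 kg/h ÷ 3600 s/h = 0.0497222 kg/s
t_res = M / Q_s = 9.03 / 0.0497222 = 181.609 s
Geometry in metres: D = 110.7 mm → 0.1107 m, h = 8.34 mm → 0.00834 m; screw speed N = 22.9 rpm = 0.381667 rev/s
Shear rate: γ̇ = πDN/h = π·0.1107·0.381667/0.00834 = 15.9153 s⁻¹
ΔT = η·γ̇²·t_res / (ρ·cp) = 2174 · (15.9153)² · 181.609 / (1244 · 2146) = 37.4609 K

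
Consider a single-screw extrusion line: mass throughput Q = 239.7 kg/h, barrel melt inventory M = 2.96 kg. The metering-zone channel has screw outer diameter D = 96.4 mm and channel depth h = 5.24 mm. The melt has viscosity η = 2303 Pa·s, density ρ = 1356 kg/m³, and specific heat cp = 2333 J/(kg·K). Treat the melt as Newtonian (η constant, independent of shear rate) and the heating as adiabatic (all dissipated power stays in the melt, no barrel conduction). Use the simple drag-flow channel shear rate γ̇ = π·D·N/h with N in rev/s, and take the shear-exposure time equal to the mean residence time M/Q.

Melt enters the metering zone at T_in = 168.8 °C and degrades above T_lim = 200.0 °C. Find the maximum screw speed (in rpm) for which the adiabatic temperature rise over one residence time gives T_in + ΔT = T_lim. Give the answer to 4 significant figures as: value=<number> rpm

Throughput in SI: Q_s = 239.7 kg/h ÷ 3600 s/h = 0.0665833 kg/s
Mean residence time: t_res = M/Q_s = 2.96 kg / 0.0665833 kg/s = 44.4556 s
Geometry in SI: D = 96.4 mm → 0.0964 m, h = 5.24 mm → 0.00524 m
Allowable rise: ΔT_a = T_lim − T_in = 200.0 − 168.8 = 31.2 K
γ̇_max² = ΔT_a·ρ·cp / (η·t_res) = [31.2 × 1356 × 2333] / [2303 × 44.4556] = 964.071 s⁻²
γ̇_max = √964.071 = 31.0495 s⁻¹
N_max = γ̇_max·h / (π·D) = 31.0495 · 0.00524 / (π · 0.0964) = 0.537228 rev/s = 32.2337 rpm

value=32.23 rpm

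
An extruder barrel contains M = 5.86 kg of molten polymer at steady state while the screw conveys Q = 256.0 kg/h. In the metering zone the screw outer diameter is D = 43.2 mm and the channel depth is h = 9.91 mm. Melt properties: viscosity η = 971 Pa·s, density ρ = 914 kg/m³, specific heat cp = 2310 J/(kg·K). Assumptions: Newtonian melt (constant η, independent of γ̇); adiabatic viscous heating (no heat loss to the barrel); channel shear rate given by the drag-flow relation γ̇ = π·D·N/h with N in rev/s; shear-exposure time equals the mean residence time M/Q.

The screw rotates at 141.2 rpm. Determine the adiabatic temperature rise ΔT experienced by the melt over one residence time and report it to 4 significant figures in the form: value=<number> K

value=39.36 K

Throughput in SI: Q_s = 256.0 kg/h ÷ 3600 s/h = 0.0711111 kg/s
t_res = M / Q_s = 5.86 ÷ 0.0711111 = 82.4062 s
Geometry in metres: D = 43.2 mm → 0.0432 m, h = 9.91 mm → 0.00991 m; screw speed N = 141.2 rpm = 2.35333 rev/s
γ̇ = π·D·N / h = π · 0.0432 · 2.35333 / 0.00991 = 32.2287 s⁻¹
ΔT = η·γ̇²·t_res / (ρ·cp) = 971 · (32.2287)² · 82.4062 / (914 · 2310) = 39.3648 K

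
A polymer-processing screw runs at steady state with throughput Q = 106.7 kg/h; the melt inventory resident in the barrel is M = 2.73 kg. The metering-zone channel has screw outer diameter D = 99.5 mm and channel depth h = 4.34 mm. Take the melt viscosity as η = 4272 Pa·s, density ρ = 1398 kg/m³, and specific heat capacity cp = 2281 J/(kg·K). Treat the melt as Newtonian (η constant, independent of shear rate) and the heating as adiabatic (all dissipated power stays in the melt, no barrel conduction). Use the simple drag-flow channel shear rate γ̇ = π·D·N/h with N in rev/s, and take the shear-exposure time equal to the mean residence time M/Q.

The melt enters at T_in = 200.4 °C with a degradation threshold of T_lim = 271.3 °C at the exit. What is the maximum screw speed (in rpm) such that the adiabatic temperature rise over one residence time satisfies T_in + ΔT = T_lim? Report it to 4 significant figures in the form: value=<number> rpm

Throughput in SI: Q_s = 106.7 kg/h ÷ 3600 s/h = 0.0296389 kg/s
t_res = M / Q_s = 2.73 / 0.0296389 = 92.1087 s
Geometry in SI: D = 99.5 mm → 0.0995 m, h = 4.34 mm → 0.00434 m
ΔT_a = T_lim − T_in = 271.3 °C − 200.4 °C = 70.9 K
γ̇_max² = ΔT_a·ρ·cp / (η·t_res) = [70.9 × 1398 × 2281] / [4272 × 92.1087] = 574.575 s⁻²
Take the square root: γ̇_max = √(574.575) = 23.9703 s⁻¹
N_max = γ̇_max h / (πD) = 23.9703·0.00434/(π·0.0995) = 0.332805 rev/s → ×60 = 19.9683 rpm

value=19.97 rpm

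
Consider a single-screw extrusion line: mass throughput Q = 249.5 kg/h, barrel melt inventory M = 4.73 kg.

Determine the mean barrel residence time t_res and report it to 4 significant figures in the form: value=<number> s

Throughput in SI: Q_s = 249.5 kg/h ÷ 3600 s/h = 0.0693056 kg/s
t_res = M / Q_s = 4.73 / 0.0693056 = 68.2485 s

value=68.25 s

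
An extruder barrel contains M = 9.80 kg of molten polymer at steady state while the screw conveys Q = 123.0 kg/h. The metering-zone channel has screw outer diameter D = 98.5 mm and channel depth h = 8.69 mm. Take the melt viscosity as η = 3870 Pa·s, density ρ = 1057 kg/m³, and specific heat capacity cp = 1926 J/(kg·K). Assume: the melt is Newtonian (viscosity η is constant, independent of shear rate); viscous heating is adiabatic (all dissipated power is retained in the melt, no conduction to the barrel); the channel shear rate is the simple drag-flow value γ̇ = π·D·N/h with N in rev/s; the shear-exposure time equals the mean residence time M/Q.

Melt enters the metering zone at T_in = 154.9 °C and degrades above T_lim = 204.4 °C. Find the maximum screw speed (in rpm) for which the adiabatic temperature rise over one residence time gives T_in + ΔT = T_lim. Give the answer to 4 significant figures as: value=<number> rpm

Throughput in SI: Q_s = 123.0 kg/h ÷ 3600 s/h = 0.0341667 kg/s
t_res = M / Q_s = 9.80 ÷ 0.0341667 = 286.829 s
D = 98.5 mm = 0.0985 m;  h = 8.69 mm = 0.00869 m
ΔT_a = T_lim − T_in = 204.4 °C − 154.9 °C = 49.5 K
γ̇_max² = ΔT_a·ρ·cp / (η·t_res) = [49.5 × 1057 × 1926] / [3870 × 286.829] = 90.7825 s⁻²
Take the square root: γ̇_max = √(90.7825) = 9.52798 s⁻¹
Solve γ̇ = πDN/h for N: N_max = γ̇_max·h/(π·D) = 9.52798 × 0.00869 / (π × 0.0985) = 0.267568 rev/s = 16.0541 rpm

value=16.05 rpm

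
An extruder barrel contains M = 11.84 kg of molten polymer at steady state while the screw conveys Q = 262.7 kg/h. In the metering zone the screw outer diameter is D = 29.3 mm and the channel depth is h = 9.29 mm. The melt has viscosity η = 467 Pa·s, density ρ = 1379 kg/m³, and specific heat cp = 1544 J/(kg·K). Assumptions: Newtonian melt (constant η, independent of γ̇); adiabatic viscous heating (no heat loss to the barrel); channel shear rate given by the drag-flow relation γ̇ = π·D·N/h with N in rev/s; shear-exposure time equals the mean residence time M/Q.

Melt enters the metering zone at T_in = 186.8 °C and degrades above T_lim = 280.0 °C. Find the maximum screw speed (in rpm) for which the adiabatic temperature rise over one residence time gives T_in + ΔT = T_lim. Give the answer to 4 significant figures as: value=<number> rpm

Convert throughput: Q = 262.7 kg/h = 262.7/3600 = 0.0729722 kg/s
Mean residence time: t_res = M/Q_s = 11.84 kg / 0.0729722 kg/s = 162.254 s
Convert to metres: D = 0.0293 m, h = 0.00929 m
ΔT_a = T_lim − T_in = 280.0 °C − 186.8 °C = 93.2 K
Invert ΔT = ηγ̇²t_res/(ρcp) for γ̇: γ̇_max² = ΔT_a ρ cp / (η t_res) = 93.2·1379·1544 / (467·162.254) = 2618.89 s⁻²
Take the square root: γ̇_max = √(2618.89) = 51.175 s⁻¹
N_max = γ̇_max·h / (π·D) = 51.175 · 0.00929 / (π · 0.0293) = 5.16484 rev/s = 309.89 rpm

value=309.9 rpm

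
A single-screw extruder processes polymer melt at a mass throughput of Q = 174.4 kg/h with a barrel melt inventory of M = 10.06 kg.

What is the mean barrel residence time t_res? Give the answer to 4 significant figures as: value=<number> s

value=207.7 s

Q_s = Q / 3600 = 174.4 / 3600 = 0.0484444 kg/s
Mean residence time: t_res = M/Q_s = 10.06 kg / 0.0484444 kg/s = 207.661 s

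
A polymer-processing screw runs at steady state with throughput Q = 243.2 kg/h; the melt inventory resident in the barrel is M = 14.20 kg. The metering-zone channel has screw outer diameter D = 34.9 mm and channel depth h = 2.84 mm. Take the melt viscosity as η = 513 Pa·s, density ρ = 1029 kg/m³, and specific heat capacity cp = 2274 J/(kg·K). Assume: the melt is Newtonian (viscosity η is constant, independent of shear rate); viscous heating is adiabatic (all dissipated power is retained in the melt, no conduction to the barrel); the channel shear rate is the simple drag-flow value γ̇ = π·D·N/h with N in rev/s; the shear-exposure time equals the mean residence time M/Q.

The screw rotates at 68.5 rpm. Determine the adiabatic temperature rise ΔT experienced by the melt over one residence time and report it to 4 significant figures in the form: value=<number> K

Convert throughput: Q = 243.2 kg/h = 243.2/3600 = 0.0675556 kg/s
Mean residence time: t_res = M/Q_s = 14.20 kg / 0.0675556 kg/s = 210.197 s
Geometry in metres: D = 34.9 mm → 0.0349 m, h = 2.84 mm → 0.00284 m; screw speed N = 68.5 rpm = 1.14167 rev/s
γ̇ = π D N / h = (π)(0.0349)(1.14167) / 0.00284 = 44.0754 s⁻¹
Adiabatic rise: ΔT = η γ̇² t_res / (ρ cp) = 513·(44.0754)²·210.197 / (1029·2274) = 89.5223 K

value=89.52 K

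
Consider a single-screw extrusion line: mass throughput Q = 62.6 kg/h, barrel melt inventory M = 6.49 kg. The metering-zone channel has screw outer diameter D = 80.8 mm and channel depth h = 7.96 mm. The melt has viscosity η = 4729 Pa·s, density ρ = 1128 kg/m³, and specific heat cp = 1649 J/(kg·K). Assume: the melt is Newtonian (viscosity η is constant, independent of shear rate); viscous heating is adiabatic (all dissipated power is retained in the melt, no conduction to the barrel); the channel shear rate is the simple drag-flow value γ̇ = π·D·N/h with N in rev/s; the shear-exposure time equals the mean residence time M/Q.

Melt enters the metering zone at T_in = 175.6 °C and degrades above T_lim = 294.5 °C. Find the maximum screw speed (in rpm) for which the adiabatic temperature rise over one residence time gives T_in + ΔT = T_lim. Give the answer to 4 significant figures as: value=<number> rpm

Throughput in SI: Q_s = 62.6 kg/h ÷ 3600 s/h = 0.0173889 kg/s
Mean residence time: t_res = M/Q_s = 6.49 kg / 0.0173889 kg/s = 373.227 s
D = 80.8 mm = 0.0808 m;  h = 7.96 mm = 0.00796 m
ΔT_a = T_lim − T_in = 294.5 − 175.6 = 118.9 K
γ̇_max² = ΔT_a·ρ·cp/(η·t_res) = 118.9·1128·1649/(4729·373.227) = 125.305 s⁻²
γ̇_max = sqrt(125.305) = 11.194 s⁻¹
N_max = γ̇_max h / (πD) = 11.194·0.00796/(π·0.0808) = 0.351024 rev/s → ×60 = 21.0614 rpm

value=21.06 rpm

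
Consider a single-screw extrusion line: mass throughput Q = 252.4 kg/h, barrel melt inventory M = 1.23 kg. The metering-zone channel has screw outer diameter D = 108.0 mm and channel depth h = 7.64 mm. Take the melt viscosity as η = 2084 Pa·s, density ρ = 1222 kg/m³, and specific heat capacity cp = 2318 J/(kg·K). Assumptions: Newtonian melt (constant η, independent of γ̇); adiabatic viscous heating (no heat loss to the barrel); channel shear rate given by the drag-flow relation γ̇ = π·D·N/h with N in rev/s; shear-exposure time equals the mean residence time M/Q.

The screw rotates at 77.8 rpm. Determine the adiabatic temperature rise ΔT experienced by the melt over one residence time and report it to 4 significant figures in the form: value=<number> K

Convert throughput: Q = 252.4 kg/h = 252.4/3600 = 0.0701111 kg/s
Mean residence time: t_res = M/Q_s = 1.23 kg / 0.0701111 kg/s = 17.5436 s
D = 108.0 mm = 0.108 m;  h = 7.64 mm = 0.00764 m;  N = 77.8 rpm / 60 = 1.29667 rev/s
γ̇ = π D N / h = (π)(0.108)(1.29667) / 0.00764 = 57.5849 s⁻¹
ΔT = η·γ̇²·t_res / (ρ·cp) = 2084 · (57.5849)² · 17.5436 / (1222 · 2318) = 42.8005 K

value=42.80 K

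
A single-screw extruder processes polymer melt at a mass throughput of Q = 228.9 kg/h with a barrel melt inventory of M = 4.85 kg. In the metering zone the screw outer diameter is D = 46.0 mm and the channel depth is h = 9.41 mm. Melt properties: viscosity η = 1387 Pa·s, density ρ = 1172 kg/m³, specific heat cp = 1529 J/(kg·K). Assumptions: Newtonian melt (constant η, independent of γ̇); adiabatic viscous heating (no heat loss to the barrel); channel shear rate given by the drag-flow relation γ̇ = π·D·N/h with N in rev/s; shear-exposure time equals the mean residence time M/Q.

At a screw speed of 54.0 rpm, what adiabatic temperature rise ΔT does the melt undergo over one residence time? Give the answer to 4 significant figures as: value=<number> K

value=11.28 K

Convert throughput: Q = 228.9 kg/h = 228.9/3600 = 0.0635833 kg/s
t_res = M / Q_s = 4.85 / 0.0635833 = 76.2779 s
D = 46.0 mm = 0.046 m;  h = 9.41 mm = 0.00941 m;  N = 54.0 rpm / 60 = 0.9 rev/s
Shear rate: γ̇ = πDN/h = π·0.046·0.9/0.00941 = 13.8217 s⁻¹
Adiabatic rise: ΔT = η γ̇² t_res / (ρ cp) = 1387·(13.8217)²·76.2779 / (1172·1529) = 11.2788 K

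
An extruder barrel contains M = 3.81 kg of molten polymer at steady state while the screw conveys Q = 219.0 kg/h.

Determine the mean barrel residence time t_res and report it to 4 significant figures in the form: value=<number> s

Q_s = Q / 3600 = 219.0 / 3600 = 0.0608333 kg/s
Mean residence time: t_res = M/Q_s = 3.81 kg / 0.0608333 kg/s = 62.6301 s

value=62.63 s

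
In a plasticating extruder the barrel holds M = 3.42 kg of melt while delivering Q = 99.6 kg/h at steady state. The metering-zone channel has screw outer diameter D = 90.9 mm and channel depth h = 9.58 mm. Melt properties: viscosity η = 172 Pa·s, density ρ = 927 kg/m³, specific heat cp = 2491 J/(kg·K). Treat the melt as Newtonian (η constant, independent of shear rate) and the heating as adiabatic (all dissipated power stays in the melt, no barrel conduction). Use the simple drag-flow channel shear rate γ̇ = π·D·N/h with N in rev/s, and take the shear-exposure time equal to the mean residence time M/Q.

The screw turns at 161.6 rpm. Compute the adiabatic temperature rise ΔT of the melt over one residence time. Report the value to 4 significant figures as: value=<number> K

value=59.35 K

Q_s = Q / 3600 = 99.6 / 3600 = 0.0276667 kg/s
t_res = M / Q_s = 3.42 ÷ 0.0276667 = 123.614 s
Geometry in metres: D = 90.9 mm → 0.0909 m, h = 9.58 mm → 0.00958 m; screw speed N = 161.6 rpm = 2.69333 rev/s
Shear rate: γ̇ = πDN/h = π·0.0909·2.69333/0.00958 = 80.2857 s⁻¹
ΔT = η·γ̇²·t_res/(ρ·cp) = [172 × 80.2857² × 123.614] / [927 × 2491] = 59.35 K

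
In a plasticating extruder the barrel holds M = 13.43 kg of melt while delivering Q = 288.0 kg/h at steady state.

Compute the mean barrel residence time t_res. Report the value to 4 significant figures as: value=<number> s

Q_s = Q / 3600 = 288.0 / 3600 = 0.08 kg/s
Mean residence time: t_res = M/Q_s = 13.43 kg / 0.08 kg/s = 167.875 s

value=167.9 s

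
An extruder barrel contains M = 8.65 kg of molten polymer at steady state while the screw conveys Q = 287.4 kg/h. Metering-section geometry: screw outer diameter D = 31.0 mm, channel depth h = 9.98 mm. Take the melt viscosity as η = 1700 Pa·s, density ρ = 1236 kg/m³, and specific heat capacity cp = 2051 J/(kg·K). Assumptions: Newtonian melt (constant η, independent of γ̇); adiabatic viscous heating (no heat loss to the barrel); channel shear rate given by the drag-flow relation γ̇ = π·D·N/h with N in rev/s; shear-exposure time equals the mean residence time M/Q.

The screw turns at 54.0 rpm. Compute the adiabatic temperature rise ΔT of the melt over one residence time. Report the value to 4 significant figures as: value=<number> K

value=5.605 K

Throughput in SI: Q_s = 287.4 kg/h ÷ 3600 s/h = 0.0798333 kg/s
t_res = M / Q_s = 8.65 ÷ 0.0798333 = 108.351 s
Convert to SI: D = 0.031 m, h = 0.00998 m, N = 54.0/60 = 0.9 rev/s
Shear rate: γ̇ = πDN/h = π·0.031·0.9/0.00998 = 8.78261 s⁻¹
ΔT = η·γ̇²·t_res/(ρ·cp) = [1700 × 8.78261² × 108.351] / [1236 × 2051] = 5.60459 K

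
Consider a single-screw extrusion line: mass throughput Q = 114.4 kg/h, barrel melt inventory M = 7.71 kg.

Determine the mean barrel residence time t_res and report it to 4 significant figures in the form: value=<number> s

Throughput in SI: Q_s = 114.4 kg/h ÷ 3600 s/h = 0.0317778 kg/s
t_res = M / Q_s = 7.71 / 0.0317778 = 242.622 s

value=242.6 s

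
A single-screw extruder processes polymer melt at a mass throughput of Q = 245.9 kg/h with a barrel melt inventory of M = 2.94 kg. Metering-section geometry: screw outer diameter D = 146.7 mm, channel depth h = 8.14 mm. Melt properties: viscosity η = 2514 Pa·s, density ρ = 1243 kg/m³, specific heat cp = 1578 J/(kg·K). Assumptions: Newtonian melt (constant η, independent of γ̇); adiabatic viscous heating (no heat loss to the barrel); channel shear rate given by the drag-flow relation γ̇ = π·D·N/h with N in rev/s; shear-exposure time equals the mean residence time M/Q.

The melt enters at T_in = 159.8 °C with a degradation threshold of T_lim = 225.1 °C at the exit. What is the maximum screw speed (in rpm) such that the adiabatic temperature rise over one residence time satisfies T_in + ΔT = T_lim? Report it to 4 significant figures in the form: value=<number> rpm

Throughput in SI: Q_s = 245.9 kg/h ÷ 3600 s/h = 0.0683056 kg/s
Mean residence time: t_res = M/Q_s = 2.94 kg / 0.0683056 kg/s = 43.0419 s
D = 146.7 mm = 0.1467 m;  h = 8.14 mm = 0.00814 m
ΔT_a = T_lim − T_in = 225.1 °C − 159.8 °C = 65.3 K
γ̇_max² = ΔT_a·ρ·cp / (η·t_res) = [65.3 × 1243 × 1578] / [2514 × 43.0419] = 1183.68 s⁻²
γ̇_max = sqrt(1183.68) = 34.4047 s⁻¹
N_max = γ̇_max·h / (π·D) = 34.4047 · 0.00814 / (π · 0.1467) = 0.607662 rev/s = 36.4597 rpm

value=36.46 rpm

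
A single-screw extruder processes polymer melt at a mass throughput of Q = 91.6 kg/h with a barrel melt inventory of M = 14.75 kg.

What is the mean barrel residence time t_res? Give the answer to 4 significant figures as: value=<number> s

value=579.7 s

Q_s = Q / 3600 = 91.6 / 3600 = 0.0254444 kg/s
t_res = M / Q_s = 14.75 / 0.0254444 = 579.694 s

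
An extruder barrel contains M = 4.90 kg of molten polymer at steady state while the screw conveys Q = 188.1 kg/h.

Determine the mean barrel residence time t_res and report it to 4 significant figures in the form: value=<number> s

Throughput in SI: Q_s = 188.1 kg/h ÷ 3600 s/h = 0.05225 kg/s
Mean residence time: t_res = M/Q_s = 4.90 kg / 0.05225 kg/s = 93.7799 s

value=93.78 s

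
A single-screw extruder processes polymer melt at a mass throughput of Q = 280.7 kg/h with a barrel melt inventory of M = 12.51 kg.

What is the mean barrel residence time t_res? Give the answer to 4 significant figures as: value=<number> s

Convert throughput: Q = 280.7 kg/h = 280.7/3600 = 0.0779722 kg/s
Mean residence time: t_res = M/Q_s = 12.51 kg / 0.0779722 kg/s = 160.442 s

value=160.4 s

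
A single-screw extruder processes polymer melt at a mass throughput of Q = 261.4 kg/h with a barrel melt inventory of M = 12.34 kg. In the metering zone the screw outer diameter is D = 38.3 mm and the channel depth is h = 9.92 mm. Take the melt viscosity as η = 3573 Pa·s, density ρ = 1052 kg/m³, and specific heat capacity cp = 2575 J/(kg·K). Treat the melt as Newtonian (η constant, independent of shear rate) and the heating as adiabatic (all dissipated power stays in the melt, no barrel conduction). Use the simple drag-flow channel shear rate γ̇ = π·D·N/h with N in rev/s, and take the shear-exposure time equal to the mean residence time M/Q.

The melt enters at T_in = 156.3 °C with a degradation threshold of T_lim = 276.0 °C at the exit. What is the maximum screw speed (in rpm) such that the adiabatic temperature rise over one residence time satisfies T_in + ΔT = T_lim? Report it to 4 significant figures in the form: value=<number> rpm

value=114.3 rpm

Q_s = Q / 3600 = 261.4 / 3600 = 0.0726111 kg/s
t_res = M / Q_s = 12.34 ÷ 0.0726111 = 169.946 s
Geometry in SI: D = 38.3 mm → 0.0383 m, h = 9.92 mm → 0.00992 m
ΔT_a = T_lim − T_in = 276.0 °C − 156.3 °C = 119.7 K
γ̇_max² = ΔT_a·ρ·cp / (η·t_res) = [119.7 × 1052 × 2575] / [3573 × 169.946] = 534.001 s⁻²
γ̇_max = √534.001 = 23.1085 s⁻¹
Solve γ̇ = πDN/h for N: N_max = γ̇_max·h/(π·D) = 23.1085 × 0.00992 / (π × 0.0383) = 1.90517 rev/s = 114.31 rpm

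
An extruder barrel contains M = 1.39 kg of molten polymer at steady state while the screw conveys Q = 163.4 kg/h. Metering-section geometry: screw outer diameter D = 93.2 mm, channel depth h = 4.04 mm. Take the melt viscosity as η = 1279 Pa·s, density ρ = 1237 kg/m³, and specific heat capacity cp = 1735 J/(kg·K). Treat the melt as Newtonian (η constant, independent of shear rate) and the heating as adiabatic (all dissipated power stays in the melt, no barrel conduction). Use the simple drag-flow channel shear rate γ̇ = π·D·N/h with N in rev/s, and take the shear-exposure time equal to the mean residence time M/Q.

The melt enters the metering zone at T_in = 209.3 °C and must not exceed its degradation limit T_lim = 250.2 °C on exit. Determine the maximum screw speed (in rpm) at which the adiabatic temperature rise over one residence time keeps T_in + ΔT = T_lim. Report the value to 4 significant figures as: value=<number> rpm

value=39.19 rpm

Q_s = Q / 3600 = 163.4 / 3600 = 0.0453889 kg/s
t_res = M / Q_s = 1.39 ÷ 0.0453889 = 30.6242 s
Convert to metres: D = 0.0932 m, h = 0.00404 m
ΔT_a = T_lim − T_in = 250.2 °C − 209.3 °C = 40.9 K
Invert ΔT = ηγ̇²t_res/(ρcp) for γ̇: γ̇_max² = ΔT_a ρ cp / (η t_res) = 40.9·1237·1735 / (1279·30.6242) = 2241.08 s⁻²
γ̇_max = √2241.08 = 47.34 s⁻¹
N_max = γ̇_max h / (πD) = 47.34·0.00404/(π·0.0932) = 0.653197 rev/s → ×60 = 39.1918 rpm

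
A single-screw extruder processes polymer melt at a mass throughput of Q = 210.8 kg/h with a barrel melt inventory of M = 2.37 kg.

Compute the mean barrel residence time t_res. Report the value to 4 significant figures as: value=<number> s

value=40.47 s

Q_s = Q / 3600 = 210.8 / 3600 = 0.0585556 kg/s
t_res = M / Q_s = 2.37 / 0.0585556 = 40.4744 s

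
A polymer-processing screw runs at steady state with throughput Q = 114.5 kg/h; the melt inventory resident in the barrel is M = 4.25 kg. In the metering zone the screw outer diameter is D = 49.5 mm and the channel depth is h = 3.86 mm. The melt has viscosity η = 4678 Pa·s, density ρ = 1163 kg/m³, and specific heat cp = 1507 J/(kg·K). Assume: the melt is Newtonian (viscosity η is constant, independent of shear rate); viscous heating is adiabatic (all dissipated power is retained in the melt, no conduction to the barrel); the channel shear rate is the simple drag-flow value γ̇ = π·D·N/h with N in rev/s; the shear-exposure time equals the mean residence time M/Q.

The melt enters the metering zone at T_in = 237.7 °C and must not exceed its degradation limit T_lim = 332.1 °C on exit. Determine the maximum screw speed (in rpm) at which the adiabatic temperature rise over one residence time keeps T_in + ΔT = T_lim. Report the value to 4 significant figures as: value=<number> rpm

value=24.23 rpm

Q_s = Q / 3600 = 114.5 / 3600 = 0.0318056 kg/s
t_res = M / Q_s = 4.25 / 0.0318056 = 133.624 s
Convert to metres: D = 0.0495 m, h = 0.00386 m
ΔT_a = T_lim − T_in = 332.1 °C − 237.7 °C = 94.4 K
Invert ΔT = ηγ̇²t_res/(ρcp) for γ̇: γ̇_max² = ΔT_a ρ cp / (η t_res) = 94.4·1163·1507 / (4678·133.624) = 264.679 s⁻²
γ̇_max = sqrt(264.679) = 16.2689 s⁻¹
N_max = γ̇_max·h / (π·D) = 16.2689 · 0.00386 / (π · 0.0495) = 0.403824 rev/s = 24.2294 rpm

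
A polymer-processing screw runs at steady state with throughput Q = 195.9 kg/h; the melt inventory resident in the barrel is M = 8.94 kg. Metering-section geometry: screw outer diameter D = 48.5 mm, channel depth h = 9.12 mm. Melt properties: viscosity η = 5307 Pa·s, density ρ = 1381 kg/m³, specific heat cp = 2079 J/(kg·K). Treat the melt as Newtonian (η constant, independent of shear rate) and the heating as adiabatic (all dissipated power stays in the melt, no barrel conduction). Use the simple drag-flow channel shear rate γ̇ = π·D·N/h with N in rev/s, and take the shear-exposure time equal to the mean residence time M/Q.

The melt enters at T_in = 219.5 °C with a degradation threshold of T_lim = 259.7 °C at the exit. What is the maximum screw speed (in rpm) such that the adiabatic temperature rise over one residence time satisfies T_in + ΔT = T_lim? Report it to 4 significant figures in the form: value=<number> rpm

value=41.32 rpm

Convert throughput: Q = 195.9 kg/h = 195.9/3600 = 0.0544167 kg/s
Mean residence time: t_res = M/Q_s = 8.94 kg / 0.0544167 kg/s = 164.288 s
Geometry in SI: D = 48.5 mm → 0.0485 m, h = 9.12 mm → 0.00912 m
Allowable rise: ΔT_a = T_lim − T_in = 259.7 − 219.5 = 40.2 K
Invert ΔT = ηγ̇²t_res/(ρcp) for γ̇: γ̇_max² = ΔT_a ρ cp / (η t_res) = 40.2·1381·2079 / (5307·164.288) = 132.379 s⁻²
γ̇_max = √132.379 = 11.5056 s⁻¹
Solve γ̇ = πDN/h for N: N_max = γ̇_max·h/(π·D) = 11.5056 × 0.00912 / (π × 0.0485) = 0.688673 rev/s = 41.3204 rpm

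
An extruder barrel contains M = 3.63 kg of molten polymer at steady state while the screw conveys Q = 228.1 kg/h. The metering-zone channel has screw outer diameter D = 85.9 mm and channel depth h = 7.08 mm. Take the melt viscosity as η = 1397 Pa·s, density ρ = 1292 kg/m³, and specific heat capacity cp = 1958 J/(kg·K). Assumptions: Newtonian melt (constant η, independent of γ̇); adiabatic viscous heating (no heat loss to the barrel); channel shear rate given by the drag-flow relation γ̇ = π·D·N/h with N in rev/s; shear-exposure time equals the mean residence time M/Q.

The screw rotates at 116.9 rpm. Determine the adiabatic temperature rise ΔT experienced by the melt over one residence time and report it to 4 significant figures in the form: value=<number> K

Throughput in SI: Q_s = 228.1 kg/h ÷ 3600 s/h = 0.0633611 kg/s
t_res = M / Q_s = 3.63 ÷ 0.0633611 = 57.2907 s
Geometry in metres: D = 85.9 mm → 0.0859 m, h = 7.08 mm → 0.00708 m; screw speed N = 116.9 rpm = 1.94833 rev/s
Shear rate: γ̇ = πDN/h = π·0.0859·1.94833/0.00708 = 74.2631 s⁻¹
ΔT = η·γ̇²·t_res / (ρ·cp) = 1397 · (74.2631)² · 57.2907 / (1292 · 1958) = 174.482 K

value=174.5 K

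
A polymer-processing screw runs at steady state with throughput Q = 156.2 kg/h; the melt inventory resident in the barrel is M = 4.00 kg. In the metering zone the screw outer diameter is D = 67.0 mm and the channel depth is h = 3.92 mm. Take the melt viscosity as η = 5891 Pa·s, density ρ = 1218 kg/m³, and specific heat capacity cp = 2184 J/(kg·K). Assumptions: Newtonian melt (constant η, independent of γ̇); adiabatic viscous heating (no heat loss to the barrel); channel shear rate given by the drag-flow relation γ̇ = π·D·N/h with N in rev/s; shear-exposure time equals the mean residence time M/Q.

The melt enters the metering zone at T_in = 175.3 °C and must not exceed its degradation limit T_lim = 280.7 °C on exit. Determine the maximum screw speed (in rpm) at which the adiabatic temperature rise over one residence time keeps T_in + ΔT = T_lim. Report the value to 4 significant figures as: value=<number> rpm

Q_s = Q / 3600 = 156.2 / 3600 = 0.0433889 kg/s
Mean residence time: t_res = M/Q_s = 4.00 kg / 0.0433889 kg/s = 92.1895 s
Convert to metres: D = 0.067 m, h = 0.00392 m
ΔT_a = T_lim − T_in = 280.7 °C − 175.3 °C = 105.4 K
γ̇_max² = ΔT_a·ρ·cp / (η·t_res) = [105.4 × 1218 × 2184] / [5891 × 92.1895] = 516.262 s⁻²
γ̇_max = sqrt(516.262) = 22.7214 s⁻¹
Solve γ̇ = πDN/h for N: N_max = γ̇_max·h/(π·D) = 22.7214 × 0.00392 / (π × 0.067) = 0.423152 rev/s = 25.3891 rpm

value=25.39 rpm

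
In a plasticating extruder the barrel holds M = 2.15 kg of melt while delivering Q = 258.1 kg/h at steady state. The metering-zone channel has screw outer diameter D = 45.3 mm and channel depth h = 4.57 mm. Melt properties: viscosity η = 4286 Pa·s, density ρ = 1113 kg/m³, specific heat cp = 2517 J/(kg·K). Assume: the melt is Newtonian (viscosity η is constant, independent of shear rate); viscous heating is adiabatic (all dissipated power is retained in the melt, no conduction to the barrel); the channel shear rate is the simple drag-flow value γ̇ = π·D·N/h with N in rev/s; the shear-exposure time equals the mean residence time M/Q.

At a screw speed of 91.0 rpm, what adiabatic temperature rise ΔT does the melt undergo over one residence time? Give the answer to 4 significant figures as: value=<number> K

Q_s = Q / 3600 = 258.1 / 3600 = 0.0716944 kg/s
Mean residence time: t_res = M/Q_s = 2.15 kg / 0.0716944 kg/s = 29.9884 s
Convert to SI: D = 0.0453 m, h = 0.00457 m, N = 91.0/60 = 1.51667 rev/s
γ̇ = π·D·N / h = π · 0.0453 · 1.51667 / 0.00457 = 47.2304 s⁻¹
ΔT = η·γ̇²·t_res / (ρ·cp) = 4286 · (47.2304)² · 29.9884 / (1113 · 2517) = 102.346 K

value=102.3 K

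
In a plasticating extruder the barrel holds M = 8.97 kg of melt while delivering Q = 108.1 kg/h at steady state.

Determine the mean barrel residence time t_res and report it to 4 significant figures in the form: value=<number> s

value=298.7 s

Throughput in SI: Q_s = 108.1 kg/h ÷ 3600 s/h = 0.0300278 kg/s
t_res = M / Q_s = 8.97 / 0.0300278 = 298.723 s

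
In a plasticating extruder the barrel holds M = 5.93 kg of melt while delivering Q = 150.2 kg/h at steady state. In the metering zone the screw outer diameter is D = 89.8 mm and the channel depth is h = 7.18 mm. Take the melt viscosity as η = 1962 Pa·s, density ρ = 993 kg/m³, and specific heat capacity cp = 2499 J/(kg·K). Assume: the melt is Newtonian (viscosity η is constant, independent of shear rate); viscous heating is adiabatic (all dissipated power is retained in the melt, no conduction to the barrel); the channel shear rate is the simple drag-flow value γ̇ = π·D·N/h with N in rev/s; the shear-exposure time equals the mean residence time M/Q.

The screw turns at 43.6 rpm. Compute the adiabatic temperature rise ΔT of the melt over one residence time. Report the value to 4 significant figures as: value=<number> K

value=91.61 K

Convert throughput: Q = 150.2 kg/h = 150.2/3600 = 0.0417222 kg/s
Mean residence time: t_res = M/Q_s = 5.93 kg / 0.0417222 kg/s = 142.13 s
Geometry in metres: D = 89.8 mm → 0.0898 m, h = 7.18 mm → 0.00718 m; screw speed N = 43.6 rpm = 0.726667 rev/s
γ̇ = π·D·N / h = π · 0.0898 · 0.726667 / 0.00718 = 28.552 s⁻¹
Adiabatic rise: ΔT = η γ̇² t_res / (ρ cp) = 1962·(28.552)²·142.13 / (993·2499) = 91.6104 K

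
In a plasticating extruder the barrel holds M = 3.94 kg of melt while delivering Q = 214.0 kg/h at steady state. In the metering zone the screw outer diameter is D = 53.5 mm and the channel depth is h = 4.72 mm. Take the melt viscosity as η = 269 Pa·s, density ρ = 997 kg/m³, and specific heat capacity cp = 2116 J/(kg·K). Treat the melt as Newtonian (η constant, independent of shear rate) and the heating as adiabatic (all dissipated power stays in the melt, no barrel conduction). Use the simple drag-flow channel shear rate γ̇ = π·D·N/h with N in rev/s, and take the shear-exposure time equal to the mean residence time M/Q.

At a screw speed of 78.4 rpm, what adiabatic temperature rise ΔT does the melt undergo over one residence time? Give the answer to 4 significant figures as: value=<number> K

Throughput in SI: Q_s = 214.0 kg/h ÷ 3600 s/h = 0.0594444 kg/s
t_res = M / Q_s = 3.94 ÷ 0.0594444 = 66.2804 s
D = 53.5 mm = 0.0535 m;  h = 4.72 mm = 0.00472 m;  N = 78.4 rpm / 60 = 1.30667 rev/s
γ̇ = π·D·N / h = π · 0.0535 · 1.30667 / 0.00472 = 46.5293 s⁻¹
Adiabatic rise: ΔT = η γ̇² t_res / (ρ cp) = 269·(46.5293)²·66.2804 / (997·2116) = 18.297 K

value=18.30 K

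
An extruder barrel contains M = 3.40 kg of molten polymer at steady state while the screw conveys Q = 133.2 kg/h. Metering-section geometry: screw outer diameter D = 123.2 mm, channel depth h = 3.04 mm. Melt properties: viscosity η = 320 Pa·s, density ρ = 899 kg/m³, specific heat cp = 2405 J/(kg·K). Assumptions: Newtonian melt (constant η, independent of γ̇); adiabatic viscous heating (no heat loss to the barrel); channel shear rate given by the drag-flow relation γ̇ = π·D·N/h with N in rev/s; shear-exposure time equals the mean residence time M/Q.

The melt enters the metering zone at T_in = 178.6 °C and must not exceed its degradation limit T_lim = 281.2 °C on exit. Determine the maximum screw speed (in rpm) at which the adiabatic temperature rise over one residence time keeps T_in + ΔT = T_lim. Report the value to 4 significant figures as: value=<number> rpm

value=40.93 rpm

Q_s = Q / 3600 = 133.2 / 3600 = 0.037 kg/s
t_res = M / Q_s = 3.40 / 0.037 = 91.8919 s
Geometry in SI: D = 123.2 mm → 0.1232 m, h = 3.04 mm → 0.00304 m
ΔT_a = T_lim − T_in = 281.2 − 178.6 = 102.6 K
Invert ΔT = ηγ̇²t_res/(ρcp) for γ̇: γ̇_max² = ΔT_a ρ cp / (η t_res) = 102.6·899·2405 / (320·91.8919) = 7543.88 s⁻²
γ̇_max = sqrt(7543.88) = 86.8555 s⁻¹
Solve γ̇ = πDN/h for N: N_max = γ̇_max·h/(π·D) = 86.8555 × 0.00304 / (π × 0.1232) = 0.682198 rev/s = 40.9319 rpm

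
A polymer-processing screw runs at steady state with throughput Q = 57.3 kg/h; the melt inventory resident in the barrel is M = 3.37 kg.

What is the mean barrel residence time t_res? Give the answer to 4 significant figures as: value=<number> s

Convert throughput: Q = 57.3 kg/h = 57.3/3600 = 0.0159167 kg/s
t_res = M / Q_s = 3.37 ÷ 0.0159167 = 211.728 s

value=211.7 s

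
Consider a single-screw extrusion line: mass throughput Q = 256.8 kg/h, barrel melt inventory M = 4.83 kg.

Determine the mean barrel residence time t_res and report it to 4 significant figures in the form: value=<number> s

Throughput in SI: Q_s = 256.8 kg/h ÷ 3600 s/h = 0.0713333 kg/s
t_res = M / Q_s = 4.83 / 0.0713333 = 67.7103 s

value=67.71 s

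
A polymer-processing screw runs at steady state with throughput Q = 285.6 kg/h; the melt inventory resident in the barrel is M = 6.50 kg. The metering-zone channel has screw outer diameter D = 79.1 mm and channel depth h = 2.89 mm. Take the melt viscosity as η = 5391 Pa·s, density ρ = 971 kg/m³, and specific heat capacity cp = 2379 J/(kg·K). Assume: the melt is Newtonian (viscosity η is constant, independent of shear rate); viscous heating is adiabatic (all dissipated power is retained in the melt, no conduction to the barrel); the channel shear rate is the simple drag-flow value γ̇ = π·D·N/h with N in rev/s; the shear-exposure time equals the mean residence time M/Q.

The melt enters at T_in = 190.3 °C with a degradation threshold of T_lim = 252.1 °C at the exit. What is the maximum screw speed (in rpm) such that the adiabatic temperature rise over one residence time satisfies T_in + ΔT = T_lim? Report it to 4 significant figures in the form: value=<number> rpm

value=12.54 rpm

Convert throughput: Q = 285.6 kg/h = 285.6/3600 = 0.0793333 kg/s
t_res = M / Q_s = 6.50 ÷ 0.0793333 = 81.9328 s
D = 79.1 mm = 0.0791 m;  h = 2.89 mm = 0.00289 m
ΔT_a = T_lim − T_in = 252.1 − 190.3 = 61.8 K
γ̇_max² = ΔT_a·ρ·cp / (η·t_res) = [61.8 × 971 × 2379] / [5391 × 81.9328] = 323.203 s⁻²
γ̇_max = sqrt(323.203) = 17.9778 s⁻¹
Solve γ̇ = πDN/h for N: N_max = γ̇_max·h/(π·D) = 17.9778 × 0.00289 / (π × 0.0791) = 0.209078 rev/s = 12.5447 rpm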